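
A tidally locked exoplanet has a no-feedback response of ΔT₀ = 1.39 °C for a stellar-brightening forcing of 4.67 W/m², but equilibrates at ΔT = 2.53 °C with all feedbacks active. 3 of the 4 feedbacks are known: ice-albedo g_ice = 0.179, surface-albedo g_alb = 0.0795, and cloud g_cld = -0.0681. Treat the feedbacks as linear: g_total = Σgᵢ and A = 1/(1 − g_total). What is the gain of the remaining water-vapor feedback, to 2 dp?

0.26

Amplification A = ΔT/ΔT₀ = 2.53/1.39 = 1.82.
Total gain g = 1 − 1/A = 1 − 1/1.82 = 0.4505.
Known gains sum to 0.179 + 0.0795 − 0.0681 = 0.1904.
g_wv = 0.4505 − 0.1904 = 0.26.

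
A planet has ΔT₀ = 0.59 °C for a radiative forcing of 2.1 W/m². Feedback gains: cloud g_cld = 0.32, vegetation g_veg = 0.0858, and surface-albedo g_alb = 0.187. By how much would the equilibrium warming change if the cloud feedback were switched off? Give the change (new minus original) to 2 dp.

-0.64 °C

Original: g = 0.5928, ΔT = 0.59/(1−0.5928) = 1.4489 °C.
Without cloud: g' = 0.2728, ΔT' = 0.59/(1−0.2728) = 0.8113 °C.
Change = 0.8113 − 1.4489 = -0.64 °C.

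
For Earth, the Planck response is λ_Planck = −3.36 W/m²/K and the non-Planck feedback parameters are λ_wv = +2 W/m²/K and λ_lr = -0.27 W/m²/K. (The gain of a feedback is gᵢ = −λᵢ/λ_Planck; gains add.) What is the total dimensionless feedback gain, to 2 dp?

0.51

Convert to gains: g_wv = 2/3.36 = 0.5952; g_lr = -0.27/3.36 = -0.08036.
Total gain g = 0.51484.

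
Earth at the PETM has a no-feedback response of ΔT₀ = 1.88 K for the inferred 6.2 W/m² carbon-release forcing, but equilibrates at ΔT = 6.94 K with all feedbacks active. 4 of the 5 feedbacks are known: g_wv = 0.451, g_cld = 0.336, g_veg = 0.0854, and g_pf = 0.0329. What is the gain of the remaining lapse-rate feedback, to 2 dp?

-0.18

Amplification A = ΔT/ΔT₀ = 6.94/1.88 = 3.691.
Total gain g = 1 − 1/A = 1 − 1/3.691 = 0.7291.
Known gains sum to 0.451 + 0.336 + 0.0854 + 0.0329 = 0.9053.
g_lr = 0.7291 − 0.9053 = -0.18.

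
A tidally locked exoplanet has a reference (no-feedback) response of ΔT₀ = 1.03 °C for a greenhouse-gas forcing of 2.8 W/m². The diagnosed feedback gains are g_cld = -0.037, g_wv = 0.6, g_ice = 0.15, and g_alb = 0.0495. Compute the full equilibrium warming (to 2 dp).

Total gain g = -0.037 + 0.6 + 0.15 + 0.0495 = 0.7625.
Amplification A = 1/(1 − 0.7625) = 4.211.
ΔT = 1.03 × 4.211 = 4.34 °C.

4.34 °C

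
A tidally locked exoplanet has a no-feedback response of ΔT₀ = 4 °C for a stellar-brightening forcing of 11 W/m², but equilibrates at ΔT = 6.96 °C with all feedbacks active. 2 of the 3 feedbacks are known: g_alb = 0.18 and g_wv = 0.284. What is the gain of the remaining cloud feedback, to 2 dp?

-0.04

Amplification A = ΔT/ΔT₀ = 6.96/4 = 1.74.
Total gain g = 1 − 1/A = 1 − 1/1.74 = 0.4253.
Known gains sum to 0.18 + 0.284 = 0.464.
g_cld = 0.4253 − 0.464 = -0.04.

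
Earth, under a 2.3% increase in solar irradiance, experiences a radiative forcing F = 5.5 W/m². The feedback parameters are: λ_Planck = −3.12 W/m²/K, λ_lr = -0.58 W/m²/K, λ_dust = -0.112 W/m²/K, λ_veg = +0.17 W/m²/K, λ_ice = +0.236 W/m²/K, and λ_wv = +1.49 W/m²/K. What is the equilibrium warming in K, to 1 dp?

Net feedback parameter λ = (−3.12) + (-0.58) + (-0.112) + (+0.17) + (+0.236) + (+1.49) = -1.916 W/m²/K.
ΔT = −F/λ = −5.5/(-1.916) = 2.9 K.

2.9 K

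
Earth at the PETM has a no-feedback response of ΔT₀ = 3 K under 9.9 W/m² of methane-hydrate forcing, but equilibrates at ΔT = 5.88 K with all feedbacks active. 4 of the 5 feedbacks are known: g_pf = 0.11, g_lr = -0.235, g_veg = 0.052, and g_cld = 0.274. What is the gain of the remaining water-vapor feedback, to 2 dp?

0.29

Amplification A = ΔT/ΔT₀ = 5.88/3 = 1.96.
Total gain g = 1 − 1/A = 1 − 1/1.96 = 0.4898.
Known gains sum to 0.11 − 0.235 + 0.052 + 0.274 = 0.201.
g_wv = 0.4898 − 0.201 = 0.29.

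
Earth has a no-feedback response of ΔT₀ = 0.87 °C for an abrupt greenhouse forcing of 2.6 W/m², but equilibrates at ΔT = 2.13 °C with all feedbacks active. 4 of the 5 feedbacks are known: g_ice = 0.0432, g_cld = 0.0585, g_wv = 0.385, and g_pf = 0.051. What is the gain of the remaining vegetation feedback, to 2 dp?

Amplification A = ΔT/ΔT₀ = 2.13/0.87 = 2.448.
Total gain g = 1 − 1/A = 1 − 1/2.448 = 0.5915.
Known gains sum to 0.0432 + 0.0585 + 0.385 + 0.051 = 0.5377.
g_veg = 0.5915 − 0.5377 = 0.05.

0.05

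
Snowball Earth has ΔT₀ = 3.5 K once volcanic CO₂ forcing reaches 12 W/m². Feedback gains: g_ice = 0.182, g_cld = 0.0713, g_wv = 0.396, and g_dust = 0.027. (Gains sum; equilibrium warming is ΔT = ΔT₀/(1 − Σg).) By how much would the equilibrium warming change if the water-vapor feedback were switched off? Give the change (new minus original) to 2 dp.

-5.95 K

Original: g = 0.6763, ΔT = 3.5/(1−0.6763) = 10.8125 K.
Without water-vapor: g' = 0.2803, ΔT' = 3.5/(1−0.2803) = 4.8631 K.
Change = 4.8631 − 10.8125 = -5.95 K.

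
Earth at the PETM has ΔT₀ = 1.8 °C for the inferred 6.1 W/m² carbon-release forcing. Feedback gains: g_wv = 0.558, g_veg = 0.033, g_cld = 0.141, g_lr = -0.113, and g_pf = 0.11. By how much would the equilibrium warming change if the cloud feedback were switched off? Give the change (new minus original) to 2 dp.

Original: g = 0.729, ΔT = 1.8/(1−0.729) = 6.6421 °C.
Without cloud: g' = 0.588, ΔT' = 1.8/(1−0.588) = 4.3689 °C.
Change = 4.3689 − 6.6421 = -2.27 °C.

-2.27 °C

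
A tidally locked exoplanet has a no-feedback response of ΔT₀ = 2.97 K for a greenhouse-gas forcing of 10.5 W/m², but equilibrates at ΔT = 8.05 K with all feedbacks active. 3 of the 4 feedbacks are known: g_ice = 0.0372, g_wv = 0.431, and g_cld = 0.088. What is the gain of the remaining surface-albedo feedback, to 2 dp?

Amplification A = ΔT/ΔT₀ = 8.05/2.97 = 2.71.
Total gain g = 1 − 1/A = 1 − 1/2.71 = 0.631.
Known gains sum to 0.0372 + 0.431 + 0.088 = 0.5562.
g_alb = 0.631 − 0.5562 = 0.07.

0.07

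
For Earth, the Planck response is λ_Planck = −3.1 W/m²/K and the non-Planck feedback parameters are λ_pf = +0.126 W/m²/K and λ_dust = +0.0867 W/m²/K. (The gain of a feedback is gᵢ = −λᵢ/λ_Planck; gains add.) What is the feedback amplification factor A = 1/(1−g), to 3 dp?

1.074

Convert to gains: g_pf = 0.126/3.1 = 0.04065; g_dust = 0.0867/3.1 = 0.02797.
Total gain g = 0.06862.
A = 1/(1 − 0.06862) = 1.074.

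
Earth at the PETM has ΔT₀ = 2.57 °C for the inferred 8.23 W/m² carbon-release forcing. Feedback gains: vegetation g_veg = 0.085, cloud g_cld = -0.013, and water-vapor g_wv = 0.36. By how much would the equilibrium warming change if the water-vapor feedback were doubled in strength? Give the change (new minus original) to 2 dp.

7.83 °C

Original: g = 0.432, ΔT = 2.57/(1−0.432) = 4.5246 °C.
With doubled water-vapor: g' = 0.792, ΔT' = 2.57/(1−0.792) = 12.3558 °C.
Change = 12.3558 − 4.5246 = 7.83 °C.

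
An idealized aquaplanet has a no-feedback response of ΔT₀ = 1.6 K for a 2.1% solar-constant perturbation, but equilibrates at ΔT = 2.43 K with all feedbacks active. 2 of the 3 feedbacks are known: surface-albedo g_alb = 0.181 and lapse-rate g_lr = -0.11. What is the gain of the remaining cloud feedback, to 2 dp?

Amplification A = ΔT/ΔT₀ = 2.43/1.6 = 1.519.
Total gain g = 1 − 1/A = 1 − 1/1.519 = 0.3417.
Known gains sum to 0.181 − 0.11 = 0.071.
g_cld = 0.3417 − 0.071 = 0.27.

0.27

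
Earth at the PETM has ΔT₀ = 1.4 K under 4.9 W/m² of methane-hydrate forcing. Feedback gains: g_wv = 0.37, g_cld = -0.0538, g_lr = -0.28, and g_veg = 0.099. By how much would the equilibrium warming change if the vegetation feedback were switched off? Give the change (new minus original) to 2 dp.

-0.17 K

Original: g = 0.1352, ΔT = 1.4/(1−0.1352) = 1.6189 K.
Without vegetation: g' = 0.0362, ΔT' = 1.4/(1−0.0362) = 1.4526 K.
Change = 1.4526 − 1.6189 = -0.17 K.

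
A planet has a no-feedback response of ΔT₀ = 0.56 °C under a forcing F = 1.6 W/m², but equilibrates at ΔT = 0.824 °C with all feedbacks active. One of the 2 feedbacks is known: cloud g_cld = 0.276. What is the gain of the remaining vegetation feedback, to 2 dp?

0.04

Amplification A = ΔT/ΔT₀ = 0.824/0.56 = 1.471.
Total gain g = 1 − 1/A = 1 − 1/1.471 = 0.3202.
The known gain is 0.276.
g_veg = 0.3202 − 0.276 = 0.04.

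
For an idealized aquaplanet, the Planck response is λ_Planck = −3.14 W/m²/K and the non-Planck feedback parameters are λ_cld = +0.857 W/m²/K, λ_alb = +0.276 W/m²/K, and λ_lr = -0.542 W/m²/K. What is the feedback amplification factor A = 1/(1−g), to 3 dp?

1.232

Convert to gains: g_cld = 0.857/3.14 = 0.2729; g_alb = 0.276/3.14 = 0.0879; g_lr = -0.542/3.14 = -0.1726.
Total gain g = 0.1882.
A = 1/(1 − 0.1882) = 1.232.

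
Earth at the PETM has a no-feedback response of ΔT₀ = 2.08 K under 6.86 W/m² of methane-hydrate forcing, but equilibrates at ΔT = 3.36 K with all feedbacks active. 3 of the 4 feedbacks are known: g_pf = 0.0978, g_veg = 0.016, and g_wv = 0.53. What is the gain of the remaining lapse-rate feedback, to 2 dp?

-0.26

Amplification A = ΔT/ΔT₀ = 3.36/2.08 = 1.615.
Total gain g = 1 − 1/A = 1 − 1/1.615 = 0.3808.
Known gains sum to 0.0978 + 0.016 + 0.53 = 0.6438.
g_lr = 0.3808 − 0.6438 = -0.26.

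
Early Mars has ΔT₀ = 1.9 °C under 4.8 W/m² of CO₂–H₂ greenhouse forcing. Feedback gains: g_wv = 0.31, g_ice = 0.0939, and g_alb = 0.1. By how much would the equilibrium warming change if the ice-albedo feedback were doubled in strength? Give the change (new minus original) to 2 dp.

0.89 °C

Original: g = 0.5039, ΔT = 1.9/(1−0.5039) = 3.8299 °C.
With doubled ice-albedo: g' = 0.5978, ΔT' = 1.9/(1−0.5978) = 4.7240 °C.
Change = 4.7240 − 3.8299 = 0.89 °C.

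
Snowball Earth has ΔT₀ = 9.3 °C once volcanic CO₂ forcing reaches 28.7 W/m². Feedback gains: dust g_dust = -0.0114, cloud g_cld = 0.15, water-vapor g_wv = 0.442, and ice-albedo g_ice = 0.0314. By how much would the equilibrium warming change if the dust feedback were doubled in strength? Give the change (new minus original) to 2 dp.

Original: g = 0.612, ΔT = 9.3/(1−0.612) = 23.9691 °C.
With doubled dust: g' = 0.6006, ΔT' = 9.3/(1−0.6006) = 23.2849 °C.
Change = 23.2849 − 23.9691 = -0.68 °C.

-0.68 °C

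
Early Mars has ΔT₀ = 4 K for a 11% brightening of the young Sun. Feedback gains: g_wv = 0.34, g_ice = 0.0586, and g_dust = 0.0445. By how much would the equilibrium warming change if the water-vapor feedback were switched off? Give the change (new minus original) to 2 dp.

-2.72 K

Original: g = 0.4431, ΔT = 4/(1−0.4431) = 7.1826 K.
Without water-vapor: g' = 0.1031, ΔT' = 4/(1−0.1031) = 4.4598 K.
Change = 4.4598 − 7.1826 = -2.72 K.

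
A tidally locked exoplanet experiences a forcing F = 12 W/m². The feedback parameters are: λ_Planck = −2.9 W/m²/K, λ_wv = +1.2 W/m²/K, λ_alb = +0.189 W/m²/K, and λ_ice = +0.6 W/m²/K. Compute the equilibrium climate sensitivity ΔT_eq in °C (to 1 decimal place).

Net feedback parameter λ = (−2.9) + (+1.2) + (+0.189) + (+0.6) = -0.911 W/m²/K.
ΔT = −F/λ = −12/(-0.911) = 13.2 °C.

13.2 °C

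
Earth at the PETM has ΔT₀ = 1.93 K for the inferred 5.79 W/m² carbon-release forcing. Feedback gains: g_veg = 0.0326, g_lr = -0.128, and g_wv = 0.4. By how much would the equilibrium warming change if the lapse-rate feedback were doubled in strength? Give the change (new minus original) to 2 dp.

Original: g = 0.3046, ΔT = 1.93/(1−0.3046) = 2.7754 K.
With doubled lapse-rate: g' = 0.1766, ΔT' = 1.93/(1−0.1766) = 2.3439 K.
Change = 2.3439 − 2.7754 = -0.43 K.

-0.43 K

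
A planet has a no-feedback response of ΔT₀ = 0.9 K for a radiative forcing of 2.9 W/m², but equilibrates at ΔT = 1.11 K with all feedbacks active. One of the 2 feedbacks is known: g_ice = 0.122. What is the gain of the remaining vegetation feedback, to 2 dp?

0.07

Amplification A = ΔT/ΔT₀ = 1.11/0.9 = 1.233.
Total gain g = 1 − 1/A = 1 − 1/1.233 = 0.189.
The known gain is 0.122.
g_veg = 0.189 − 0.122 = 0.07.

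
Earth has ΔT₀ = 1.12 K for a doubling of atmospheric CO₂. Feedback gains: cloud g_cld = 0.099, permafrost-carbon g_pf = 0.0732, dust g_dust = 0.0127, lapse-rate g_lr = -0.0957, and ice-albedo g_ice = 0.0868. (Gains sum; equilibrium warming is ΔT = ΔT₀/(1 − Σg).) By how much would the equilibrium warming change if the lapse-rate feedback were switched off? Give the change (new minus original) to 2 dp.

0.18 K

Original: g = 0.176, ΔT = 1.12/(1−0.176) = 1.3592 K.
Without lapse-rate: g' = 0.2717, ΔT' = 1.12/(1−0.2717) = 1.5378 K.
Change = 1.5378 − 1.3592 = 0.18 K.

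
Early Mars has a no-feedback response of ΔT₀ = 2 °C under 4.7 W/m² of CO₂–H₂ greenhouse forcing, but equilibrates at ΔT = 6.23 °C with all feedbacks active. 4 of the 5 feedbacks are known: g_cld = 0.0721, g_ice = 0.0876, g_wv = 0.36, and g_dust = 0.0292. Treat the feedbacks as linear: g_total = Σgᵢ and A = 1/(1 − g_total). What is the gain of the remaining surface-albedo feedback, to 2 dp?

Amplification A = ΔT/ΔT₀ = 6.23/2 = 3.115.
Total gain g = 1 − 1/A = 1 − 1/3.115 = 0.679.
Known gains sum to 0.0721 + 0.0876 + 0.36 + 0.0292 = 0.5489.
g_alb = 0.679 − 0.5489 = 0.13.

0.13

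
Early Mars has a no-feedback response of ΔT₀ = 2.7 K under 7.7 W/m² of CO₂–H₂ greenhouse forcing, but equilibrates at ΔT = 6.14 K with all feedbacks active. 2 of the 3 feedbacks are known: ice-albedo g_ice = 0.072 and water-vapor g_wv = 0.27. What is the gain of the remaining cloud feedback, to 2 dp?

Amplification A = ΔT/ΔT₀ = 6.14/2.7 = 2.274.
Total gain g = 1 − 1/A = 1 − 1/2.274 = 0.5602.
Known gains sum to 0.072 + 0.27 = 0.342.
g_cld = 0.5602 − 0.342 = 0.22.

0.22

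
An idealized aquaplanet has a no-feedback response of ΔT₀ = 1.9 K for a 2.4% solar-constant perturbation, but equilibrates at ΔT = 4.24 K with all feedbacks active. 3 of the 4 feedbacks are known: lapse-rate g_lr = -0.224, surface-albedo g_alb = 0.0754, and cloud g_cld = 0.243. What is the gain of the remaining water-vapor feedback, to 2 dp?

0.46

Amplification A = ΔT/ΔT₀ = 4.24/1.9 = 2.232.
Total gain g = 1 − 1/A = 1 − 1/2.232 = 0.552.
Known gains sum to -0.224 + 0.0754 + 0.243 = 0.0944.
g_wv = 0.552 − 0.0944 = 0.46.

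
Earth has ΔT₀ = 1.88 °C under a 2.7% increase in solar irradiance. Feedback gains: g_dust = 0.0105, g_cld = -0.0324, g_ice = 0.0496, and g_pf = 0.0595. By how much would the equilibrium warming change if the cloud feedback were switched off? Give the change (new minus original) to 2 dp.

Original: g = 0.0872, ΔT = 1.88/(1−0.0872) = 2.0596 °C.
Without cloud: g' = 0.1196, ΔT' = 1.88/(1−0.1196) = 2.1354 °C.
Change = 2.1354 − 2.0596 = 0.08 °C.

0.08 °C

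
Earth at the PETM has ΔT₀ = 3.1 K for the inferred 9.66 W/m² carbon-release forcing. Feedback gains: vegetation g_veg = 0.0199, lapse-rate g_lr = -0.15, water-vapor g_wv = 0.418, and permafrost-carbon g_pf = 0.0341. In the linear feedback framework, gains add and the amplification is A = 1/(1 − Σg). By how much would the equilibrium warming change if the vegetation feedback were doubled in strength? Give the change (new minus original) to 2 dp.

Original: g = 0.322, ΔT = 3.1/(1−0.322) = 4.5723 K.
With doubled vegetation: g' = 0.3419, ΔT' = 3.1/(1−0.3419) = 4.7105 K.
Change = 4.7105 − 4.5723 = 0.14 K.

0.14 K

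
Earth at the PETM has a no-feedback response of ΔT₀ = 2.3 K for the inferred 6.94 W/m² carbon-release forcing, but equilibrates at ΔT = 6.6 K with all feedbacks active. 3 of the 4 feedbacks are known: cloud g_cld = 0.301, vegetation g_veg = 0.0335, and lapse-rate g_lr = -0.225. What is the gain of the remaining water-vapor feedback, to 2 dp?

Amplification A = ΔT/ΔT₀ = 6.6/2.3 = 2.87.
Total gain g = 1 − 1/A = 1 − 1/2.87 = 0.6516.
Known gains sum to 0.301 + 0.0335 − 0.225 = 0.1095.
g_wv = 0.6516 − 0.1095 = 0.54.

0.54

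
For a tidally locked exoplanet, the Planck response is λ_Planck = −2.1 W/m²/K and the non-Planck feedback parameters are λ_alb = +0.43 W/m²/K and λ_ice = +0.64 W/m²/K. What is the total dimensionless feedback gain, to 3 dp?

0.510

Convert to gains: g_alb = 0.43/2.1 = 0.2048; g_ice = 0.64/2.1 = 0.3048.
Total gain g = 0.5096.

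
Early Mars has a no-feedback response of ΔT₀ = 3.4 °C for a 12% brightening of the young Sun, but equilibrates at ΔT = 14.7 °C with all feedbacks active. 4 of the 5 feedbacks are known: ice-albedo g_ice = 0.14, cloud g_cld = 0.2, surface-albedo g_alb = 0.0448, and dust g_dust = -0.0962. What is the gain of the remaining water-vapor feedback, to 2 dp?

Amplification A = ΔT/ΔT₀ = 14.7/3.4 = 4.324.
Total gain g = 1 − 1/A = 1 − 1/4.324 = 0.7687.
Known gains sum to 0.14 + 0.2 + 0.0448 − 0.0962 = 0.2886.
g_wv = 0.7687 − 0.2886 = 0.48.

0.48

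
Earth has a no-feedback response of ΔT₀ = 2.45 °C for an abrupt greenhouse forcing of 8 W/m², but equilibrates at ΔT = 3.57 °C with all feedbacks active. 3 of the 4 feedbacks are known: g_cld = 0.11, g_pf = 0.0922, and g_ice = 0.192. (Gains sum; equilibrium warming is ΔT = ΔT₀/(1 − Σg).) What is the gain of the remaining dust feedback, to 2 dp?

Amplification A = ΔT/ΔT₀ = 3.57/2.45 = 1.457.
Total gain g = 1 − 1/A = 1 − 1/1.457 = 0.3137.
Known gains sum to 0.11 + 0.0922 + 0.192 = 0.3942.
g_dust = 0.3137 − 0.3942 = -0.08.

-0.08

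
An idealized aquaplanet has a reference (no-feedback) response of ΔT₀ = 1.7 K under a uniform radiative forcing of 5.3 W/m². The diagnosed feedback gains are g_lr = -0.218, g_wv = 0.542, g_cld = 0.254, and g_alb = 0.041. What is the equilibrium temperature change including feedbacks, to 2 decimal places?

4.46 K

Total gain g = -0.218 + 0.542 + 0.254 + 0.041 = 0.619.
Amplification A = 1/(1 − 0.619) = 2.625.
ΔT = 1.7 × 2.625 = 4.46 K.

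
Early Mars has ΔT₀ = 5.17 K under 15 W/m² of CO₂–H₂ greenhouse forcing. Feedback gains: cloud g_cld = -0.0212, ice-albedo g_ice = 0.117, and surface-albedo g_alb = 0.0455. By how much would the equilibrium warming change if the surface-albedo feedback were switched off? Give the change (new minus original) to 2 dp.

-0.30 K

Original: g = 0.1413, ΔT = 5.17/(1−0.1413) = 6.0207 K.
Without surface-albedo: g' = 0.0958, ΔT' = 5.17/(1−0.0958) = 5.7178 K.
Change = 5.7178 − 6.0207 = -0.30 K.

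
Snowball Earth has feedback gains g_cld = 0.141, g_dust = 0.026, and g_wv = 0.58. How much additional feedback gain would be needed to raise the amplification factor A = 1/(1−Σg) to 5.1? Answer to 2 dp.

0.06

Current total gain = 0.747.
Target gain for A = 5.1: g* = 1 − 1/5.1 = 0.8039.
Additional gain needed = 0.8039 − 0.747 = 0.06.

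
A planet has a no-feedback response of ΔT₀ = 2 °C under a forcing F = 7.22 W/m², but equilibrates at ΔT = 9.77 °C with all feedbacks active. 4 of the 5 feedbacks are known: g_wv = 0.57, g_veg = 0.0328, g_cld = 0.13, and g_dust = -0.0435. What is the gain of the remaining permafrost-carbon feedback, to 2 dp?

Amplification A = ΔT/ΔT₀ = 9.77/2 = 4.885.
Total gain g = 1 − 1/A = 1 − 1/4.885 = 0.7953.
Known gains sum to 0.57 + 0.0328 + 0.13 − 0.0435 = 0.6893.
g_pf = 0.7953 − 0.6893 = 0.11.

0.11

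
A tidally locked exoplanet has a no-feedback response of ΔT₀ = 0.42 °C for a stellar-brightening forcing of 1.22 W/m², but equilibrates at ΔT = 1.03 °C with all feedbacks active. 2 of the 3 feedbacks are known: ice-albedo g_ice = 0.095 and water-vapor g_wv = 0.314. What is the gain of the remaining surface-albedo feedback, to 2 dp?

0.18

Amplification A = ΔT/ΔT₀ = 1.03/0.42 = 2.452.
Total gain g = 1 − 1/A = 1 − 1/2.452 = 0.5922.
Known gains sum to 0.095 + 0.314 = 0.409.
g_alb = 0.5922 − 0.409 = 0.18.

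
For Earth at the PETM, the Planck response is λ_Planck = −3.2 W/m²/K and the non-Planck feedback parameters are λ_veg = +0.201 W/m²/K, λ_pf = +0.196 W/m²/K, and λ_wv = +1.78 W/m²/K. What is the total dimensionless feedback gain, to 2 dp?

0.68

Convert to gains: g_veg = 0.201/3.2 = 0.06281; g_pf = 0.196/3.2 = 0.06125; g_wv = 1.78/3.2 = 0.5563.
Total gain g = 0.68036.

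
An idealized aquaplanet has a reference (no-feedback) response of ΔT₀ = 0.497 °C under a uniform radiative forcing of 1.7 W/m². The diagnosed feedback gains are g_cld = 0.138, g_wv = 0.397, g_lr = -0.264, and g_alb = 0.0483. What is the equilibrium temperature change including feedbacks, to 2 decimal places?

Total gain g = 0.138 + 0.397 − 0.264 + 0.0483 = 0.3193.
Amplification A = 1/(1 − 0.3193) = 1.469.
ΔT = 0.497 × 1.469 = 0.73 °C.

0.73 °C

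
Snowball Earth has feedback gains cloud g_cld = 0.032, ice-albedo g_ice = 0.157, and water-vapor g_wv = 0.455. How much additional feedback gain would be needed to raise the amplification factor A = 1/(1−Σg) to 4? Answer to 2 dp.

Current total gain = 0.644.
Target gain for A = 4: g* = 1 − 1/4 = 0.75.
Additional gain needed = 0.75 − 0.644 = 0.11.

0.11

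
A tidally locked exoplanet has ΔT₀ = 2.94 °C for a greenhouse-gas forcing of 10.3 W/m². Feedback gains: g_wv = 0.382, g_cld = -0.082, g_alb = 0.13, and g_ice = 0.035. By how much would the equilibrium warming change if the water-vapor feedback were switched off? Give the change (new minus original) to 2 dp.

-2.29 °C

Original: g = 0.465, ΔT = 2.94/(1−0.465) = 5.4953 °C.
Without water-vapor: g' = 0.083, ΔT' = 2.94/(1−0.083) = 3.2061 °C.
Change = 3.2061 − 5.4953 = -2.29 °C.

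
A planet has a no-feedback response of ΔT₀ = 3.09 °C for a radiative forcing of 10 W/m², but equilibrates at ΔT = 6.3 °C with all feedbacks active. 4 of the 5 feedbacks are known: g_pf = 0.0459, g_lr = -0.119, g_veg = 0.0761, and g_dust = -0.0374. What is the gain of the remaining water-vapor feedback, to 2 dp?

Amplification A = ΔT/ΔT₀ = 6.3/3.09 = 2.039.
Total gain g = 1 − 1/A = 1 − 1/2.039 = 0.5096.
Known gains sum to 0.0459 − 0.119 + 0.0761 − 0.0374 = -0.0344.
g_wv = 0.5096 + 0.0344 = 0.54.

0.54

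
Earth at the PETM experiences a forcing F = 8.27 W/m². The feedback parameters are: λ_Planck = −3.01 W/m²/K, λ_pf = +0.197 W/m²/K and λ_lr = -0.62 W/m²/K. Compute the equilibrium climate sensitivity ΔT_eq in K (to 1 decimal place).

2.4 K

Net feedback parameter λ = (−3.01) + (+0.197) + (-0.62) = -3.433 W/m²/K.
ΔT = −F/λ = −8.27/(-3.433) = 2.4 K.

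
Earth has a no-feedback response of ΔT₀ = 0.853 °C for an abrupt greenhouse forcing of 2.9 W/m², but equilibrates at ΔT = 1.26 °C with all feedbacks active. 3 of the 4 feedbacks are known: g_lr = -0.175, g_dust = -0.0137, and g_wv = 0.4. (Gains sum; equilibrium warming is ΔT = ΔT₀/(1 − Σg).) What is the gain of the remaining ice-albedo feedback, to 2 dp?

0.11

Amplification A = ΔT/ΔT₀ = 1.26/0.853 = 1.477.
Total gain g = 1 − 1/A = 1 − 1/1.477 = 0.323.
Known gains sum to -0.175 − 0.0137 + 0.4 = 0.2113.
g_ice = 0.323 − 0.2113 = 0.11.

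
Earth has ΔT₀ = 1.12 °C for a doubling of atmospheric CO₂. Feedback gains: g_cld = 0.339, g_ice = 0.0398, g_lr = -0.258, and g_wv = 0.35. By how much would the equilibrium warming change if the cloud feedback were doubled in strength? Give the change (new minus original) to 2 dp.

Original: g = 0.4708, ΔT = 1.12/(1−0.4708) = 2.1164 °C.
With doubled cloud: g' = 0.8098, ΔT' = 1.12/(1−0.8098) = 5.8885 °C.
Change = 5.8885 − 2.1164 = 3.77 °C.

3.77 °C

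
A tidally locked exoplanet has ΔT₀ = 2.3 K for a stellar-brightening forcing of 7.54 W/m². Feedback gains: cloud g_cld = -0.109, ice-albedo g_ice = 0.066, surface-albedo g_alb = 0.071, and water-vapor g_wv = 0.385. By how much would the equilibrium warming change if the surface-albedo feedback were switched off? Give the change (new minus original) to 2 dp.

Original: g = 0.413, ΔT = 2.3/(1−0.413) = 3.9182 K.
Without surface-albedo: g' = 0.342, ΔT' = 2.3/(1−0.342) = 3.4954 K.
Change = 3.4954 − 3.9182 = -0.42 K.

-0.42 K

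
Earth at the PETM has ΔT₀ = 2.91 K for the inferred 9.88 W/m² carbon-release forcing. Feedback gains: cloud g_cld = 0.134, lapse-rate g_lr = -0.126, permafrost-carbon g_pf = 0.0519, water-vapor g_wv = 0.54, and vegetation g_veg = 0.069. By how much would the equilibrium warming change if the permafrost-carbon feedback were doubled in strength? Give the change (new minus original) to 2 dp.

Original: g = 0.6689, ΔT = 2.91/(1−0.6689) = 8.7889 K.
With doubled permafrost-carbon: g' = 0.7208, ΔT' = 2.91/(1−0.7208) = 10.4226 K.
Change = 10.4226 − 8.7889 = 1.63 K.

1.63 K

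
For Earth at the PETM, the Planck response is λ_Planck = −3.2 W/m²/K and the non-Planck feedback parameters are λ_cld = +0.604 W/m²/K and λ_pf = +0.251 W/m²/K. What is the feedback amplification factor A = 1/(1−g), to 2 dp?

1.36

Convert to gains: g_cld = 0.604/3.2 = 0.1887; g_pf = 0.251/3.2 = 0.07844.
Total gain g = 0.26714.
A = 1/(1 − 0.26714) = 1.36.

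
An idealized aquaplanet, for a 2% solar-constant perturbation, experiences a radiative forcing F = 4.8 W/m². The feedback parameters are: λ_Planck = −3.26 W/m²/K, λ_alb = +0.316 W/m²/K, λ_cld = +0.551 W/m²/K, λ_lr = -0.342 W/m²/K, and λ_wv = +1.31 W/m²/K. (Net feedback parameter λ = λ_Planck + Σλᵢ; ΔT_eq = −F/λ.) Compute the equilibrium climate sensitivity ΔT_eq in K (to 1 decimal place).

Net feedback parameter λ = (−3.26) + (+0.316) + (+0.551) + (-0.342) + (+1.31) = -1.425 W/m²/K.
ΔT = −F/λ = −4.8/(-1.425) = 3.4 K.

3.4 K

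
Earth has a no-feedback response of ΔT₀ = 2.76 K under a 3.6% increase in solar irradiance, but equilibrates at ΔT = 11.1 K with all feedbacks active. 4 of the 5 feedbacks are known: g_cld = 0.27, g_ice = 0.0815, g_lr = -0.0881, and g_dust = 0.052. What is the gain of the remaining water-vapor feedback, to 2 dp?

Amplification A = ΔT/ΔT₀ = 11.1/2.76 = 4.022.
Total gain g = 1 − 1/A = 1 − 1/4.022 = 0.7514.
Known gains sum to 0.27 + 0.0815 − 0.0881 + 0.052 = 0.3154.
g_wv = 0.7514 − 0.3154 = 0.44.

0.44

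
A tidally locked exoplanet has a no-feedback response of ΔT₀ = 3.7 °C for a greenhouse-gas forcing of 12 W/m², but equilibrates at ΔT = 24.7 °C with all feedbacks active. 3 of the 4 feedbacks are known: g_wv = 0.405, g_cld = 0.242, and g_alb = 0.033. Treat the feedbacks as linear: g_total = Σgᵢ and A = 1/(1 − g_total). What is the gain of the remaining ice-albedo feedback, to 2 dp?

0.17

Amplification A = ΔT/ΔT₀ = 24.7/3.7 = 6.676.
Total gain g = 1 − 1/A = 1 − 1/6.676 = 0.8502.
Known gains sum to 0.405 + 0.242 + 0.033 = 0.68.
g_ice = 0.8502 − 0.68 = 0.17.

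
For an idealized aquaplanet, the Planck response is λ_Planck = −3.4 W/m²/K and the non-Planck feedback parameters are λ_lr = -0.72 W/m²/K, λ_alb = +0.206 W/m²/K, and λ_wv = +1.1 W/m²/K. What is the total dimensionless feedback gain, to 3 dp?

Convert to gains: g_lr = -0.72/3.4 = -0.2118; g_alb = 0.206/3.4 = 0.06059; g_wv = 1.1/3.4 = 0.3235.
Total gain g = 0.17229.

0.172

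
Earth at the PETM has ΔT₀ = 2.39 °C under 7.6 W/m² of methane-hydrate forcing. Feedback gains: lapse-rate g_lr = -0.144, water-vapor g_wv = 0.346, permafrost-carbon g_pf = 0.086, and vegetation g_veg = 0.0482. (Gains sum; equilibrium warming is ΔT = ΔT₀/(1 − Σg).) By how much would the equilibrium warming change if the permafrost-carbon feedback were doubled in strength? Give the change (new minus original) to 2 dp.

0.54 °C

Original: g = 0.3362, ΔT = 2.39/(1−0.3362) = 3.6005 °C.
With doubled permafrost-carbon: g' = 0.4222, ΔT' = 2.39/(1−0.4222) = 4.1364 °C.
Change = 4.1364 − 3.6005 = 0.54 °C.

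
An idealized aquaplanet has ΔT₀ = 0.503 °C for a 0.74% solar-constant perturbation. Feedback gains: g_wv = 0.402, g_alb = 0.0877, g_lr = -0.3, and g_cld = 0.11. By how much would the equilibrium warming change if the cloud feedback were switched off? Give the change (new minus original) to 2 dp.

Original: g = 0.2997, ΔT = 0.503/(1−0.2997) = 0.7183 °C.
Without cloud: g' = 0.1897, ΔT' = 0.503/(1−0.1897) = 0.6208 °C.
Change = 0.6208 − 0.7183 = -0.10 °C.

-0.10 °C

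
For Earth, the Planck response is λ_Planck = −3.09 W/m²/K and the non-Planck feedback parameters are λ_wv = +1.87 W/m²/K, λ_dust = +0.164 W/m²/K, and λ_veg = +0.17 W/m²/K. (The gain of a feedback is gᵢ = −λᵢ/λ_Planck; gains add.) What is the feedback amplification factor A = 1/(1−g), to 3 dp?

Convert to gains: g_wv = 1.87/3.09 = 0.6052; g_dust = 0.164/3.09 = 0.05307; g_veg = 0.17/3.09 = 0.05502.
Total gain g = 0.71329.
A = 1/(1 − 0.71329) = 3.488.

3.488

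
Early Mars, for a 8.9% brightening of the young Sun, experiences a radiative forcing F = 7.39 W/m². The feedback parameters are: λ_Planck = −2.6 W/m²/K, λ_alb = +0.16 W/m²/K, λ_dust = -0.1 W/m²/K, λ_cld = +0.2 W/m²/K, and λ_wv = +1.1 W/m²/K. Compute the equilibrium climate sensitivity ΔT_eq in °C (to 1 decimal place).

6.0 °C

Net feedback parameter λ = (−2.6) + (+0.16) + (-0.1) + (+0.2) + (+1.1) = -1.24 W/m²/K.
ΔT = −F/λ = −7.39/(-1.24) = 6.0 °C.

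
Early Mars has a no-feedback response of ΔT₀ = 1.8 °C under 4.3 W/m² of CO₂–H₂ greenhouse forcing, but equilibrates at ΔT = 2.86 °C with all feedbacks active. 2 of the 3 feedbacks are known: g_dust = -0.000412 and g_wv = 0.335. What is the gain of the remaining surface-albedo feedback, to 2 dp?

0.04

Amplification A = ΔT/ΔT₀ = 2.86/1.8 = 1.589.
Total gain g = 1 − 1/A = 1 − 1/1.589 = 0.3707.
Known gains sum to -0.000412 + 0.335 = 0.334588.
g_alb = 0.3707 − 0.334588 = 0.04.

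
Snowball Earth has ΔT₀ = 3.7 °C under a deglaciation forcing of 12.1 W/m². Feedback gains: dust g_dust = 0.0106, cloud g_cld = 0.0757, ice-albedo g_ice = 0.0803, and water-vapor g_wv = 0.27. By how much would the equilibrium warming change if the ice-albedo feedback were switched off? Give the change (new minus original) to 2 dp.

-0.82 °C

Original: g = 0.4366, ΔT = 3.7/(1−0.4366) = 6.5673 °C.
Without ice-albedo: g' = 0.3563, ΔT' = 3.7/(1−0.3563) = 5.7480 °C.
Change = 5.7480 − 6.5673 = -0.82 °C.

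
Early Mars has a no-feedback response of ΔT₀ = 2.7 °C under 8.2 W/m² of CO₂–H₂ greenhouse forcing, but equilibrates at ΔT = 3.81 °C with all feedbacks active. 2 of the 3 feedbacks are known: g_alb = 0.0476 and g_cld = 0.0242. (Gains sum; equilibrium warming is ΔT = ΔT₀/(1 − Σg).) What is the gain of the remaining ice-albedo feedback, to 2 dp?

0.22

Amplification A = ΔT/ΔT₀ = 3.81/2.7 = 1.411.
Total gain g = 1 − 1/A = 1 − 1/1.411 = 0.2913.
Known gains sum to 0.0476 + 0.0242 = 0.0718.
g_ice = 0.2913 − 0.0718 = 0.22.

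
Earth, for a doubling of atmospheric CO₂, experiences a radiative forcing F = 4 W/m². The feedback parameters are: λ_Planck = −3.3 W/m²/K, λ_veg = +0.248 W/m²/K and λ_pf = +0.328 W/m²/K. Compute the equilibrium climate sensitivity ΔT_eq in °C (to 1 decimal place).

1.5 °C

Net feedback parameter λ = (−3.3) + (+0.248) + (+0.328) = -2.724 W/m²/K.
ΔT = −F/λ = −4/(-2.724) = 1.5 °C.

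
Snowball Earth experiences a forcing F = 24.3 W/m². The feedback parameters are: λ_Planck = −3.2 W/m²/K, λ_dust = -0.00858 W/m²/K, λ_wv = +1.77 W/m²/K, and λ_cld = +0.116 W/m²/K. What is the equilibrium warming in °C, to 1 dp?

18.4 °C

Net feedback parameter λ = (−3.2) + (-0.00858) + (+1.77) + (+0.116) = -1.32258 W/m²/K.
ΔT = −F/λ = −24.3/(-1.32258) = 18.4 °C.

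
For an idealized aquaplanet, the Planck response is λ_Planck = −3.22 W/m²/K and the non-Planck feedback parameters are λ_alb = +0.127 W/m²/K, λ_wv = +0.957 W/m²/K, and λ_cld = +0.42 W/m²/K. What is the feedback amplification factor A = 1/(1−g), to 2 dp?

1.88

Convert to gains: g_alb = 0.127/3.22 = 0.03944; g_wv = 0.957/3.22 = 0.2972; g_cld = 0.42/3.22 = 0.1304.
Total gain g = 0.46704.
A = 1/(1 − 0.46704) = 1.88.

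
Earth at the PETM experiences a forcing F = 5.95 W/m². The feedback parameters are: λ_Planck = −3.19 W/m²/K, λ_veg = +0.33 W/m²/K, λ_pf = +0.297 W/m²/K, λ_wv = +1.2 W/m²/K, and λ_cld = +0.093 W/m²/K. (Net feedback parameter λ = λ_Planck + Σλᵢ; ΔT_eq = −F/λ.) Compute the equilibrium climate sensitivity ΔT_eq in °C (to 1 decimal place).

4.7 °C

Net feedback parameter λ = (−3.19) + (+0.33) + (+0.297) + (+1.2) + (+0.093) = -1.27 W/m²/K.
ΔT = −F/λ = −5.95/(-1.27) = 4.7 °C.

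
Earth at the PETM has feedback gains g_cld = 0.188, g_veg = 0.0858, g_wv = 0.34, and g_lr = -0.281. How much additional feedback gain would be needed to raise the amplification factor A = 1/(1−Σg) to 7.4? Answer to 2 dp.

0.53

Current total gain = 0.3328.
Target gain for A = 7.4: g* = 1 − 1/7.4 = 0.8649.
Additional gain needed = 0.8649 − 0.3328 = 0.53.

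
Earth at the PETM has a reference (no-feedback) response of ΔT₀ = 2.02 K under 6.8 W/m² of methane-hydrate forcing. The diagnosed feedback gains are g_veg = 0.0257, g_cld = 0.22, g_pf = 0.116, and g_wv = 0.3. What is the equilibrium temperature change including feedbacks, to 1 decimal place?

6.0 K

Total gain g = 0.0257 + 0.22 + 0.116 + 0.3 = 0.6617.
Amplification A = 1/(1 − 0.6617) = 2.956.
ΔT = 2.02 × 2.956 = 6.0 K.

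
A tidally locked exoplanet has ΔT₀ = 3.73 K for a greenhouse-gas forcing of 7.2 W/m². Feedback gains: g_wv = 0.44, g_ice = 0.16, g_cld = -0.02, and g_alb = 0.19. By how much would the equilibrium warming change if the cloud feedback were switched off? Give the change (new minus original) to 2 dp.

1.54 K

Original: g = 0.77, ΔT = 3.73/(1−0.77) = 16.2174 K.
Without cloud: g' = 0.79, ΔT' = 3.73/(1−0.79) = 17.7619 K.
Change = 17.7619 − 16.2174 = 1.54 K.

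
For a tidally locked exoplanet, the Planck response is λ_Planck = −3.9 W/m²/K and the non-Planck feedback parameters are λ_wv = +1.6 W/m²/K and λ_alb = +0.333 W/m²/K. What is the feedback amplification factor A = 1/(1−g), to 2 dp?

1.98

Convert to gains: g_wv = 1.6/3.9 = 0.4103; g_alb = 0.333/3.9 = 0.08538.
Total gain g = 0.49568.
A = 1/(1 − 0.49568) = 1.98.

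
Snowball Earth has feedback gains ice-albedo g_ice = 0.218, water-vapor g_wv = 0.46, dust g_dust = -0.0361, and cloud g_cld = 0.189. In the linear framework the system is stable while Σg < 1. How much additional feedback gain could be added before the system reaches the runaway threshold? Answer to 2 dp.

Current total gain = 0.218 + 0.46 − 0.0361 + 0.189 = 0.8309.
Margin to runaway = 1 − 0.8309 = 0.17.

0.17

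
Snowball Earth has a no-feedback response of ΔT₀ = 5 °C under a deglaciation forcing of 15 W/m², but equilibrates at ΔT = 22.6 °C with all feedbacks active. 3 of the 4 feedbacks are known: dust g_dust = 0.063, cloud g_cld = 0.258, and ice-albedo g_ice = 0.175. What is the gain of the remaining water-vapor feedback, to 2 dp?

Amplification A = ΔT/ΔT₀ = 22.6/5 = 4.52.
Total gain g = 1 − 1/A = 1 − 1/4.52 = 0.7788.
Known gains sum to 0.063 + 0.258 + 0.175 = 0.496.
g_wv = 0.7788 − 0.496 = 0.28.

0.28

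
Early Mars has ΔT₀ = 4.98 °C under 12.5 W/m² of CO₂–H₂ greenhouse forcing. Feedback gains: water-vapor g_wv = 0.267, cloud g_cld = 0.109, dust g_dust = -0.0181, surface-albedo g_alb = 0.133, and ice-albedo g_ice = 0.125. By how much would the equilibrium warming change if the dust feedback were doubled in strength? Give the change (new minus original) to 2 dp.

Original: g = 0.6159, ΔT = 4.98/(1−0.6159) = 12.9654 °C.
With doubled dust: g' = 0.5978, ΔT' = 4.98/(1−0.5978) = 12.3819 °C.
Change = 12.3819 − 12.9654 = -0.58 °C.

-0.58 °C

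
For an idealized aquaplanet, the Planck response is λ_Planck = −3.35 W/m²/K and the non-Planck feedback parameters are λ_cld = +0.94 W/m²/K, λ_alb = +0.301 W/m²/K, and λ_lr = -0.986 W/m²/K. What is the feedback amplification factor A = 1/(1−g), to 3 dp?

1.082

Convert to gains: g_cld = 0.94/3.35 = 0.2806; g_alb = 0.301/3.35 = 0.08985; g_lr = -0.986/3.35 = -0.2943.
Total gain g = 0.07615.
A = 1/(1 − 0.07615) = 1.082.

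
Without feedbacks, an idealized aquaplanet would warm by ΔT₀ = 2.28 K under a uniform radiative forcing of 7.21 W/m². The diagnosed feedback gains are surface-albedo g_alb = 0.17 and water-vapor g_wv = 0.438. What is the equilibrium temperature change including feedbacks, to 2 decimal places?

5.82 K

Total gain g = 0.17 + 0.438 = 0.608.
Amplification A = 1/(1 − 0.608) = 2.551.
ΔT = 2.28 × 2.551 = 5.82 K.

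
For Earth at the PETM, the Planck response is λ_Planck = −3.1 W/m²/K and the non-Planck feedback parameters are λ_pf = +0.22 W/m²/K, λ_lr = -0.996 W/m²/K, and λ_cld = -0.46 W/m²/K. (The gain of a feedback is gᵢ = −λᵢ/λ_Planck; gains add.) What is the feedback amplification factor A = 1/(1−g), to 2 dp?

Convert to gains: g_pf = 0.22/3.1 = 0.07097; g_lr = -0.996/3.1 = -0.3213; g_cld = -0.46/3.1 = -0.1484.
Total gain g = -0.39873.
A = 1/(1 + 0.39873) = 0.71.

0.71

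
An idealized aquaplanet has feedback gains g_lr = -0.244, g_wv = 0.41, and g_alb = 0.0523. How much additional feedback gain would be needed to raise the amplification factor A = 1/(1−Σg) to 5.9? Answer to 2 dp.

0.61

Current total gain = 0.2183.
Target gain for A = 5.9: g* = 1 − 1/5.9 = 0.8305.
Additional gain needed = 0.8305 − 0.2183 = 0.61.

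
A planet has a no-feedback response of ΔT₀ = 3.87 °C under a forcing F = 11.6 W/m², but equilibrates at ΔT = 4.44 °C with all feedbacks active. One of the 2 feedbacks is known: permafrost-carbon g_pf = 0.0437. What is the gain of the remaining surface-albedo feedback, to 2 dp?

Amplification A = ΔT/ΔT₀ = 4.44/3.87 = 1.147.
Total gain g = 1 − 1/A = 1 − 1/1.147 = 0.1282.
The known gain is 0.0437.
g_alb = 0.1282 − 0.0437 = 0.08.

0.08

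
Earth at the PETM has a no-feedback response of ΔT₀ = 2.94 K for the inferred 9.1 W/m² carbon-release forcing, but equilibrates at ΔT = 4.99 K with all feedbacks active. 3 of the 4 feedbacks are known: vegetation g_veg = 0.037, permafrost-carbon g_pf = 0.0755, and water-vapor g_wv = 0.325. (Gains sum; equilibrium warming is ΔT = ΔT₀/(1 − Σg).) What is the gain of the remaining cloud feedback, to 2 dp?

Amplification A = ΔT/ΔT₀ = 4.99/2.94 = 1.697.
Total gain g = 1 − 1/A = 1 − 1/1.697 = 0.4107.
Known gains sum to 0.037 + 0.0755 + 0.325 = 0.4375.
g_cld = 0.4107 − 0.4375 = -0.03.

-0.03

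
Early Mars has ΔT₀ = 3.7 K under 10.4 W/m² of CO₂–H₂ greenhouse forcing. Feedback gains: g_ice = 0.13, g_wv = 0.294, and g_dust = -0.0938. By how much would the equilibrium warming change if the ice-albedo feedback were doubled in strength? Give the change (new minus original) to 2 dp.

Original: g = 0.3302, ΔT = 3.7/(1−0.3302) = 5.5240 K.
With doubled ice-albedo: g' = 0.4602, ΔT' = 3.7/(1−0.4602) = 6.8544 K.
Change = 6.8544 − 5.5240 = 1.33 K.

1.33 K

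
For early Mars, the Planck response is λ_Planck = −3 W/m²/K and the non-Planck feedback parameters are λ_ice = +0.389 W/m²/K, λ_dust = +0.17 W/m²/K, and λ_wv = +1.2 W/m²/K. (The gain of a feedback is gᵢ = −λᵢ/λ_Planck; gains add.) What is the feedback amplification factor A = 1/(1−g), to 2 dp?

2.42

Convert to gains: g_ice = 0.389/3 = 0.1297; g_dust = 0.17/3 = 0.05667; g_wv = 1.2/3 = 0.4.
Total gain g = 0.58637.
A = 1/(1 − 0.58637) = 2.42.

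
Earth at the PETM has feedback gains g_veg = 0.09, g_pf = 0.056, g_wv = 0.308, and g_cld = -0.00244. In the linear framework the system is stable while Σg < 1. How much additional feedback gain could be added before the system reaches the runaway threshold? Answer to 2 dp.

Current total gain = 0.09 + 0.056 + 0.308 − 0.00244 = 0.45156.
Margin to runaway = 1 − 0.45156 = 0.55.

0.55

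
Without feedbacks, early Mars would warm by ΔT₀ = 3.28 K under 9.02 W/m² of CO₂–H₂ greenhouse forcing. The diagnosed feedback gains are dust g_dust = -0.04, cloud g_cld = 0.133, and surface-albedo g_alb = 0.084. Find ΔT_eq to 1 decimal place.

4.0 K

Total gain g = -0.04 + 0.133 + 0.084 = 0.177.
Amplification A = 1/(1 − 0.177) = 1.215.
ΔT = 3.28 × 1.215 = 4.0 K.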